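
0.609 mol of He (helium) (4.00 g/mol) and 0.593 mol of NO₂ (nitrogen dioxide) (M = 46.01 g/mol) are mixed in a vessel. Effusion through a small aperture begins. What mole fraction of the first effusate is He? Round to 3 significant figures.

Each component's effusion rate ∝ (its partial pressure)·(1/√M) ∝ n_i/√M_i.
Mole fraction of He in the effusate = (n_He/√M_He) / (n_He/√M_He + n_NO₂/√M_NO₂)
= (0.609/√4.00) / (0.609/√4.00 + 0.593/√46.01) = 0.3045/(0.3045 + 0.08742) = 0.777.

0.777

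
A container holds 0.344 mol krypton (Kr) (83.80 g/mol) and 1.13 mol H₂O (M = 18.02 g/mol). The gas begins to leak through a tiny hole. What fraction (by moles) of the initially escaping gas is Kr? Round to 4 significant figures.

0.1237

The effusion rate of species i is ∝ p_i/√M_i ∝ n_i/√M_i.
So x_Kr in the escaping gas = (n_Kr/√M_Kr) / Σ(n_i/√M_i)
= (0.344/√83.80) / (0.344/√83.80 + 1.13/√18.02) = 0.03758/(0.03758 + 0.2662) = 0.1237.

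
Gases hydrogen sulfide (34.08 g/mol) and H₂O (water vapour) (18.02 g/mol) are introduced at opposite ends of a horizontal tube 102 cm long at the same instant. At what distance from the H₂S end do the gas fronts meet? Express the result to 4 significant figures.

42.94 cm

The fronts meet when d_H₂S + d_H₂O = L with d_H₂S/d_H₂O = √(M_H₂O/M_H₂S) (Graham's law). Here √(M_H₂O/M_H₂S) = √(18.02/34.08) = 0.7272.
With d_H₂S + d_H₂O = 102 cm, d_H₂O = 102/(1 + 0.7272) = 59.06 cm.
d_H₂S = 102 − 59.06 = 42.94 cm.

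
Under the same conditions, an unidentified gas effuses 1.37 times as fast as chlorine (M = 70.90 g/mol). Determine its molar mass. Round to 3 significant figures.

37.8 g/mol

From Graham's law, rate_X/rate_Cl₂ = √(M_Cl₂/M_X).
1.37 = √(70.90/M_X)
M_X = 70.90 / 1.37² = 70.90 / 1.877 = 37.8 g/mol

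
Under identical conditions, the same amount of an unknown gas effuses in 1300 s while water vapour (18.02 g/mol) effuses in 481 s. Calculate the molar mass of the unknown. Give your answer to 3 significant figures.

Graham's law gives t_X/t_H₂O = √(M_X/M_H₂O).
1300/481 = 2.703 = √(M_X/18.02)
M_X = 18.02 × 2.703² = 18.02 × 7.305 = 132 g/mol

132 g/mol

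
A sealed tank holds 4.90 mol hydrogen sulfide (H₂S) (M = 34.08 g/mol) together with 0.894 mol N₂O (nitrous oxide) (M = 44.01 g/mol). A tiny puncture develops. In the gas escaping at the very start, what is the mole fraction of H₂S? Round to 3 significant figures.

0.862

Effusion rate of each component ∝ n_i/√M_i (partial pressure × 1/√M).
So x_H₂S in the escaping gas = (n_H₂S/√M_H₂S) / Σ(n_i/√M_i)
= (4.90/√34.08) / (4.90/√34.08 + 0.894/√44.01) = 0.8394/(0.8394 + 0.1348) = 0.862.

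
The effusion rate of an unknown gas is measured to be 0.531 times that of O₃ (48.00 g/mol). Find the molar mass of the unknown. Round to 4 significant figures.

From Graham's law, rate_X/rate_O₃ = √(M_O₃/M_X).
0.531 = √(48.00/M_X)
M_X = 48.00 / 0.531² = 48.00 / 0.2820 = 170.2 g/mol

170.2 g/mol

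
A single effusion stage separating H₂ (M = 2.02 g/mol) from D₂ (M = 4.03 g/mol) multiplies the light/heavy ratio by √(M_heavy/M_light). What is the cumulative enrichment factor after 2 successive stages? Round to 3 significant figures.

After 2 stages the ratio has grown by (√(4.03/2.02))^2 = (4.03/2.02)^(2/2).
= 1.99505^1 = 2.00.

2.00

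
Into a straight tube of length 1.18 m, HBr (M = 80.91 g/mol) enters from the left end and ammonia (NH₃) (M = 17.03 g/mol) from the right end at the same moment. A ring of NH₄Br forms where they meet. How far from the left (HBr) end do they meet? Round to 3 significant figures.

Graham's law gives d_HBr/d_NH₃ = rate_HBr/rate_NH₃ = √(M_NH₃/M_HBr) = √(17.03/80.91) = 0.4588.
With d_HBr + d_NH₃ = 1.18 m, d_NH₃ = 1.18/(1 + 0.4588) = 0.8089 m.
d_HBr = 1.18 − 0.8089 = 0.371 m.

0.371 m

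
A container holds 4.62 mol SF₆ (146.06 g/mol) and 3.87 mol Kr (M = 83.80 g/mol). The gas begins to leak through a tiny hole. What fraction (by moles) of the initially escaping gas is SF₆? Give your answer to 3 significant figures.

Rate_i ∝ x_i/√M_i (Graham's law weighted by mole fraction), so the effusate composition follows n_i/√M_i.
So x_SF₆ in the escaping gas = (n_SF₆/√M_SF₆) / Σ(n_i/√M_i)
= (4.62/√146.06) / (4.62/√146.06 + 3.87/√83.80) = 0.3823/(0.3823 + 0.4228) = 0.475.

0.475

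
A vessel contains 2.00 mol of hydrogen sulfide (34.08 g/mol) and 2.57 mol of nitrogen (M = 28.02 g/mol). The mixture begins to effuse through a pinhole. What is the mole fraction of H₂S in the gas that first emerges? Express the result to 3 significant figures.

0.414

Each component's effusion rate ∝ (its partial pressure)·(1/√M) ∝ n_i/√M_i.
Mole fraction of H₂S in the effusate = (n_H₂S/√M_H₂S) / (n_H₂S/√M_H₂S + n_N₂/√M_N₂)
= (2.00/√34.08) / (2.00/√34.08 + 2.57/√28.02) = 0.3426/(0.3426 + 0.4855) = 0.414.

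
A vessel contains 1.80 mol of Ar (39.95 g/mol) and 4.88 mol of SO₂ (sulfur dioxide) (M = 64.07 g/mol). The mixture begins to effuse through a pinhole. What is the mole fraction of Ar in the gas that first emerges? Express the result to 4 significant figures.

0.3184

Each component's effusion rate ∝ (its partial pressure)·(1/√M) ∝ n_i/√M_i.
So x_Ar in the escaping gas = (n_Ar/√M_Ar) / Σ(n_i/√M_i)
= (1.80/√39.95) / (1.80/√39.95 + 4.88/√64.07) = 0.2848/(0.2848 + 0.6097) = 0.3184.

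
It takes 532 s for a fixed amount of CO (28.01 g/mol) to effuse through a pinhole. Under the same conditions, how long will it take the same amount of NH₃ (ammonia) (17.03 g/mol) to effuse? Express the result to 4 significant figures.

414.8 s

Since effusion rate ∝ 1/√M, t_NH₃/t_CO = √(M_NH₃/M_CO) = √(17.03/28.01) = √0.6080 = 0.7797.
So the time for NH₃ is 532 × 0.7797 = 414.8 s.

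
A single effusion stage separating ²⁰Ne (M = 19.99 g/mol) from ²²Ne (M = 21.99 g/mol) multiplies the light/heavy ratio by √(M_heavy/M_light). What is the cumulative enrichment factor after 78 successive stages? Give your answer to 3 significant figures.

41.2

Each stage multiplies the ratio by α = √(21.99/19.99), so after 78 stages the overall factor is α^78 = (21.99/19.99)^(78/2).
= 1.10005^39 = 41.2.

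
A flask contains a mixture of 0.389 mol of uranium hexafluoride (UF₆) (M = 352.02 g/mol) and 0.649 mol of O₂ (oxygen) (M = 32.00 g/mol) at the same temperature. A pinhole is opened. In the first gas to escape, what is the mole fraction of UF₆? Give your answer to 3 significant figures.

The effusion rate of species i is ∝ p_i/√M_i ∝ n_i/√M_i.
Mole fraction of UF₆ in the effusate = (n_UF₆/√M_UF₆) / (n_UF₆/√M_UF₆ + n_O₂/√M_O₂)
= (0.389/√352.02) / (0.389/√352.02 + 0.649/√32.00) = 0.02073/(0.02073 + 0.1147) = 0.153.

0.153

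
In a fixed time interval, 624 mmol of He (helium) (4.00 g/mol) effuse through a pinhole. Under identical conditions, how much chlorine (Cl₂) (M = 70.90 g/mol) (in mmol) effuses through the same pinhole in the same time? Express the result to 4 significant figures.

Since effusion rate ∝ 1/√M, rate_Cl₂/rate_He = √(M_He/M_Cl₂) = √(4.00/70.90) = √0.05642 = 0.2375.
So the amount for Cl₂ is 624 × 0.2375 = 148.2 mmol.

148.2 mmol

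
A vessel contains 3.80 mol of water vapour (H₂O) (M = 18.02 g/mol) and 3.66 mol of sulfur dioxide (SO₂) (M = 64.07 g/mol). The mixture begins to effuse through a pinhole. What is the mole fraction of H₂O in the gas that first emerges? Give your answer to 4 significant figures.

Effusion rate of each component ∝ n_i/√M_i (partial pressure × 1/√M).
x_H₂O(eff) = (n_H₂O/√M_H₂O) / (n_H₂O/√M_H₂O + n_SO₂/√M_SO₂)
= (3.80/√18.02) / (3.80/√18.02 + 3.66/√64.07) = 0.8952/(0.8952 + 0.4573) = 0.6619.

0.6619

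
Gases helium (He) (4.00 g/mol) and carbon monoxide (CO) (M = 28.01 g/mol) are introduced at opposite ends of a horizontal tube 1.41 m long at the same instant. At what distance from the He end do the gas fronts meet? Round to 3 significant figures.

1.02 m

Graham's law gives d_He/d_CO = rate_He/rate_CO = √(M_CO/M_He) = √(28.01/4.00) = 2.646.
With d_He + d_CO = 1.41 m, d_CO = 1.41/(1 + 2.646) = 0.3867 m.
d_He = 1.41 − 0.3867 = 1.02 m.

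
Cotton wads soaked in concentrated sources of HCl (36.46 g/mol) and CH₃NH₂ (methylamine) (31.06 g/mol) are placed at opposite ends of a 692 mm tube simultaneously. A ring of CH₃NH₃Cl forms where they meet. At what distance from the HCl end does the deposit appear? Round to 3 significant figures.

332 mm

The fronts meet when d_HCl + d_CH₃NH₂ = L with d_HCl/d_CH₃NH₂ = √(M_CH₃NH₂/M_HCl) (Graham's law). Here √(M_CH₃NH₂/M_HCl) = √(31.06/36.46) = 0.9230.
With d_HCl + d_CH₃NH₂ = 692 mm, d_CH₃NH₂ = 692/(1 + 0.9230) = 359.9 mm.
d_HCl = 692 − 359.9 = 332 mm.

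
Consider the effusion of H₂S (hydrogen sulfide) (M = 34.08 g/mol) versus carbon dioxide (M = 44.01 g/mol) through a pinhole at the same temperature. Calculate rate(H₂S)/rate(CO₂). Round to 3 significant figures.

1.14

From Graham's law, rate_H₂S/rate_CO₂ = √(M_CO₂/M_H₂S) = √(44.01/34.08) = √1.291 = 1.14.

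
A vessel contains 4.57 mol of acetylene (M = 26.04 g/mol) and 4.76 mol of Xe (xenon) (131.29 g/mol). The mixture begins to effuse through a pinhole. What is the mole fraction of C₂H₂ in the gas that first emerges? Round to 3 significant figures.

Each component's effusion rate ∝ (its partial pressure)·(1/√M) ∝ n_i/√M_i.
x_C₂H₂(eff) = (n_C₂H₂/√M_C₂H₂) / (n_C₂H₂/√M_C₂H₂ + n_Xe/√M_Xe)
= (4.57/√26.04) / (4.57/√26.04 + 4.76/√131.29) = 0.8956/(0.8956 + 0.4154) = 0.683.

0.683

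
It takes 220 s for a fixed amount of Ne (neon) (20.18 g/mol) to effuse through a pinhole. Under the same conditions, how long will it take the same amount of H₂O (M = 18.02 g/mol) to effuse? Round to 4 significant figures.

207.9 s

Graham's law gives t_H₂O/t_Ne = √(M_H₂O/M_Ne) = √(18.02/20.18) = √0.8930 = 0.9450.
So the time for H₂O is 220 × 0.9450 = 207.9 s.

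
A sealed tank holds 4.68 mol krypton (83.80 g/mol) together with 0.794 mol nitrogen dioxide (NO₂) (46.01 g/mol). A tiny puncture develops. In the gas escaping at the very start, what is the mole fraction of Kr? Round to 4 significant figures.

The effusion rate of species i is ∝ p_i/√M_i ∝ n_i/√M_i.
Mole fraction of Kr in the effusate = (n_Kr/√M_Kr) / (n_Kr/√M_Kr + n_NO₂/√M_NO₂)
= (4.68/√83.80) / (4.68/√83.80 + 0.794/√46.01) = 0.5112/(0.5112 + 0.1171) = 0.8137.

0.8137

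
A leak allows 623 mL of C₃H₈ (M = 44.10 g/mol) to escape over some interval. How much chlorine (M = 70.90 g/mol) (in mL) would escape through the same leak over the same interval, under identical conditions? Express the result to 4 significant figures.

By Graham's law, rate_Cl₂/rate_C₃H₈ = √(M_C₃H₈/M_Cl₂) = √(44.10/70.90) = √0.6220 = 0.7887.
So the volume for Cl₂ is 623 × 0.7887 = 491.3 mL.

491.3 mL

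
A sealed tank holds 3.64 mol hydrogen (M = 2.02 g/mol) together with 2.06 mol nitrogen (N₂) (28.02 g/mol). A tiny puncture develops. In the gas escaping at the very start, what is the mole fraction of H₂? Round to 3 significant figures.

0.868

The effusion rate of species i is ∝ p_i/√M_i ∝ n_i/√M_i.
Mole fraction of H₂ in the effusate = (n_H₂/√M_H₂) / (n_H₂/√M_H₂ + n_N₂/√M_N₂)
= (3.64/√2.02) / (3.64/√2.02 + 2.06/√28.02) = 2.561/(2.561 + 0.3892) = 0.868.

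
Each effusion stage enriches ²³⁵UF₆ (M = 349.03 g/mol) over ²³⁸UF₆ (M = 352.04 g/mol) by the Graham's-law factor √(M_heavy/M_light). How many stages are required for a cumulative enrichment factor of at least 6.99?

Single-stage factor α = √(352.04/349.03), so ln α = ½ ln(1.00862) = 0.004293.
Need α^N ≥ 6.99 ⇒ N ≥ ln(6.99) / ln α = 1.944 / 0.004293 = 452.89.
Minimum whole number of stages: N = 453.

453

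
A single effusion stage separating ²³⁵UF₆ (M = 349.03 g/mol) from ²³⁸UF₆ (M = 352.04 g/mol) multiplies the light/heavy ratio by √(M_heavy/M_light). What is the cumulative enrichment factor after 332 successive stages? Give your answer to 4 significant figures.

Each stage multiplies the ratio by α = √(352.04/349.03), so after 332 stages the overall factor is α^332 = (352.04/349.03)^(332/2).
= 1.00862^166 = 4.160.

4.160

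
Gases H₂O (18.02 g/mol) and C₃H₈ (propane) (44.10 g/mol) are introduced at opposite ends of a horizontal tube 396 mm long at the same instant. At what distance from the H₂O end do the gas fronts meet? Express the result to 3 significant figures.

The fronts meet when d_H₂O + d_C₃H₈ = L with d_H₂O/d_C₃H₈ = √(M_C₃H₈/M_H₂O) (Graham's law). Here √(M_C₃H₈/M_H₂O) = √(44.10/18.02) = 1.564.
With d_H₂O + d_C₃H₈ = 396 mm, d_C₃H₈ = 396/(1 + 1.564) = 154.4 mm.
d_H₂O = 396 − 154.4 = 242 mm.

242 mm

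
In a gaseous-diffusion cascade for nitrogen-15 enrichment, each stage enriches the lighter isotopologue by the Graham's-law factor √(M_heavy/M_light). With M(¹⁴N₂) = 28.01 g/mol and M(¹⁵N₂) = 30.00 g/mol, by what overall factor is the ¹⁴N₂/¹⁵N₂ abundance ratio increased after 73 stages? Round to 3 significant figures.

12.2

After 73 stages the ratio has grown by (√(30.00/28.01))^73 = (30.00/28.01)^(73/2).
= 1.07105^(73/2) = 12.2.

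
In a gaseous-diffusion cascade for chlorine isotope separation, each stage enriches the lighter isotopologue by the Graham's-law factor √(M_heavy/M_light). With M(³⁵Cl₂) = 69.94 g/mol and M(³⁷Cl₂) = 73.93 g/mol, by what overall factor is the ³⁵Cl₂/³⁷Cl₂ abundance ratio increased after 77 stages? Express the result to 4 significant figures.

8.466

The single-stage factor is √(M_heavy/M_light), so 77 stages give [√(73.93/69.94)]^77 = (73.93/69.94)^(77/2).
= 1.05705^(77/2) = 8.466.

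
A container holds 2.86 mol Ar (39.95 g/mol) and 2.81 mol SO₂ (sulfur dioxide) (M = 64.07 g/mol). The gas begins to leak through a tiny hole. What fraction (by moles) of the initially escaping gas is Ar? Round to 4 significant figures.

Effusion rate of each component ∝ n_i/√M_i (partial pressure × 1/√M).
So x_Ar in the escaping gas = (n_Ar/√M_Ar) / Σ(n_i/√M_i)
= (2.86/√39.95) / (2.86/√39.95 + 2.81/√64.07) = 0.4525/(0.4525 + 0.3511) = 0.5631.

0.5631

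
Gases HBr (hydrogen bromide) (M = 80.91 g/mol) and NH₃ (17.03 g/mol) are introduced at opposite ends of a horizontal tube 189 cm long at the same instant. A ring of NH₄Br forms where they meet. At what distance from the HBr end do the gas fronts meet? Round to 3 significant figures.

In equal time, each gas travels a distance ∝ its rate ∝ 1/√M, so d_HBr/d_NH₃ = √(M_NH₃/M_HBr) = √(17.03/80.91) = 0.4588.
With d_HBr + d_NH₃ = 189 cm, d_NH₃ = 189/(1 + 0.4588) = 129.6 cm.
d_HBr = 189 − 129.6 = 59.4 cm.

59.4 cm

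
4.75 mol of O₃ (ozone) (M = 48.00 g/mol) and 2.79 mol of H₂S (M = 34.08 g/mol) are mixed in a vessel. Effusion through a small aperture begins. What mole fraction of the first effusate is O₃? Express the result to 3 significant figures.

0.589

Effusion rate of each component ∝ n_i/√M_i (partial pressure × 1/√M).
So x_O₃ in the escaping gas = (n_O₃/√M_O₃) / Σ(n_i/√M_i)
= (4.75/√48.00) / (4.75/√48.00 + 2.79/√34.08) = 0.6856/(0.6856 + 0.4779) = 0.589.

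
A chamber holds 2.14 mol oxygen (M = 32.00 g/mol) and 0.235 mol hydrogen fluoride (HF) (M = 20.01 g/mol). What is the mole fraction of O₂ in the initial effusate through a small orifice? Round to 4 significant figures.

0.8781

Effusion rate of each component ∝ n_i/√M_i (partial pressure × 1/√M).
So x_O₂ in the escaping gas = (n_O₂/√M_O₂) / Σ(n_i/√M_i)
= (2.14/√32.00) / (2.14/√32.00 + 0.235/√20.01) = 0.3783/(0.3783 + 0.05253) = 0.8781.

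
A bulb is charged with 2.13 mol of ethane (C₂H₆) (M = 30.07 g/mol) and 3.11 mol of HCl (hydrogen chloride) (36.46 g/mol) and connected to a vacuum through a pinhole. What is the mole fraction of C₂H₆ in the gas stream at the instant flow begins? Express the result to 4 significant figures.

0.4299

Rate_i ∝ x_i/√M_i (Graham's law weighted by mole fraction), so the effusate composition follows n_i/√M_i.
x_C₂H₆(eff) = (n_C₂H₆/√M_C₂H₆) / (n_C₂H₆/√M_C₂H₆ + n_HCl/√M_HCl)
= (2.13/√30.07) / (2.13/√30.07 + 3.11/√36.46) = 0.3884/(0.3884 + 0.5151) = 0.4299.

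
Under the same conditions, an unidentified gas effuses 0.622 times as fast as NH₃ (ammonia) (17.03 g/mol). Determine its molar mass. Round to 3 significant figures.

From Graham's law, rate_X/rate_NH₃ = √(M_NH₃/M_X).
0.622 = √(17.03/M_X)
M_X = 17.03 / 0.622² = 17.03 / 0.3869 = 44.0 g/mol

44.0 g/mol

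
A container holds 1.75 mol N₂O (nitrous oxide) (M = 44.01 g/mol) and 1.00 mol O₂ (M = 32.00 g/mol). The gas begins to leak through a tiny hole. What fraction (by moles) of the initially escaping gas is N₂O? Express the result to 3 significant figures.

Effusion rate of each component ∝ n_i/√M_i (partial pressure × 1/√M).
So x_N₂O in the escaping gas = (n_N₂O/√M_N₂O) / Σ(n_i/√M_i)
= (1.75/√44.01) / (1.75/√44.01 + 1.00/√32.00) = 0.2638/(0.2638 + 0.1768) = 0.599.

0.599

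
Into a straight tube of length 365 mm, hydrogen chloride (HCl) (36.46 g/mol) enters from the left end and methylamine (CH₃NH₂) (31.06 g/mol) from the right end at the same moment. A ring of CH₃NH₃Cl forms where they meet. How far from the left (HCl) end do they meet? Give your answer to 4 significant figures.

Graham's law gives d_HCl/d_CH₃NH₂ = rate_HCl/rate_CH₃NH₂ = √(M_CH₃NH₂/M_HCl) = √(31.06/36.46) = 0.9230.
With d_HCl + d_CH₃NH₂ = 365 mm, d_CH₃NH₂ = 365/(1 + 0.9230) = 189.8 mm.
d_HCl = 365 − 189.8 = 175.2 mm.

175.2 mm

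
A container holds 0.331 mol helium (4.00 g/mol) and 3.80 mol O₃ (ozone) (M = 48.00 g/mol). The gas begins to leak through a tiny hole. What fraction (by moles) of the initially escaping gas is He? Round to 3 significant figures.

0.232

Each component's effusion rate ∝ (its partial pressure)·(1/√M) ∝ n_i/√M_i.
So x_He in the escaping gas = (n_He/√M_He) / Σ(n_i/√M_i)
= (0.331/√4.00) / (0.331/√4.00 + 3.80/√48.00) = 0.1655/(0.1655 + 0.5485) = 0.232.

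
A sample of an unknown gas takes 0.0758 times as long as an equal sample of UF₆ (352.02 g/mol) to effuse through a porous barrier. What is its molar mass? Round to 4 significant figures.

2.023 g/mol

Using Graham's law: t_X/t_UF₆ = √(M_X/M_UF₆).
0.0758 = √(M_X/352.02)
M_X = 352.02 × 0.0758² = 352.02 × 0.005746 = 2.023 g/mol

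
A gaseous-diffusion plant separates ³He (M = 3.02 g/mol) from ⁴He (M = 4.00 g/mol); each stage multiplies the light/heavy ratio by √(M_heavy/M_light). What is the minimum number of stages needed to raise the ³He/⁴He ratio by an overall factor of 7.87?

15

Single-stage factor α = √(4.00/3.02), so ln α = ½ ln(1.32450) = 0.1405.
Need α^N ≥ 7.87 ⇒ N ≥ ln(7.87) / ln α = 2.063 / 0.1405 = 14.68.
So at least 15 stages are needed.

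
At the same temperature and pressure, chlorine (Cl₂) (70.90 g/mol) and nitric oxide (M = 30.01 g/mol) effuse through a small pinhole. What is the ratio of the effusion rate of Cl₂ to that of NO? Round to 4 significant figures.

Using Graham's law: rate_Cl₂/rate_NO = √(M_NO/M_Cl₂) = √(30.01/70.90) = √0.4233 = 0.6506.

0.6506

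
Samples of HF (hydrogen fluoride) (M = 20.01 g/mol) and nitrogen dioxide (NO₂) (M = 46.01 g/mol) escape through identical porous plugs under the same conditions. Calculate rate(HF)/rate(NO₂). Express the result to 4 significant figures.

Since effusion rate ∝ 1/√M, rate_HF/rate_NO₂ = √(M_NO₂/M_HF) = √(46.01/20.01) = √2.299 = 1.516.

1.516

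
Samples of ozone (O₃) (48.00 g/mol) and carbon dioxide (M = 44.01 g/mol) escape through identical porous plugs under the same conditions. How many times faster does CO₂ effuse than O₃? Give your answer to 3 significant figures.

1.04

Since effusion rate ∝ 1/√M, rate_CO₂/rate_O₃ = √(M_O₃/M_CO₂) = √(48.00/44.01) = √1.091 = 1.04.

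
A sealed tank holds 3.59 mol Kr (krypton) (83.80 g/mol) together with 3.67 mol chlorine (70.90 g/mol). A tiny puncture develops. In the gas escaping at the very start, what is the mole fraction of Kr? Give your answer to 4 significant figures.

0.4736

Effusion rate of each component ∝ n_i/√M_i (partial pressure × 1/√M).
So x_Kr in the escaping gas = (n_Kr/√M_Kr) / Σ(n_i/√M_i)
= (3.59/√83.80) / (3.59/√83.80 + 3.67/√70.90) = 0.3922/(0.3922 + 0.4359) = 0.4736.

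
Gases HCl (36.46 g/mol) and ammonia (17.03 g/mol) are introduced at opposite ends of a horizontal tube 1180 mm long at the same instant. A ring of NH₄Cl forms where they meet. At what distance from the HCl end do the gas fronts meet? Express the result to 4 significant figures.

479.1 mm

Distances travelled in equal time are proportional to diffusion rates, so d_HCl/d_NH₃ = √(M_NH₃/M_HCl) = √(17.03/36.46) = 0.6834.
With d_HCl + d_NH₃ = 1180 mm, d_NH₃ = 1180/(1 + 0.6834) = 700.9 mm.
d_HCl = 1180 − 700.9 = 479.1 mm.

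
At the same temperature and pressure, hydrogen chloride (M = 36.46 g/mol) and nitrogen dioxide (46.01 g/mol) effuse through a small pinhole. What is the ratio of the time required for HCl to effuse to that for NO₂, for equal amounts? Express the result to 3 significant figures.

Since effusion rate ∝ 1/√M, t_HCl/t_NO₂ = √(M_HCl/M_NO₂) = √(36.46/46.01) = √0.7924 = 0.890.

0.890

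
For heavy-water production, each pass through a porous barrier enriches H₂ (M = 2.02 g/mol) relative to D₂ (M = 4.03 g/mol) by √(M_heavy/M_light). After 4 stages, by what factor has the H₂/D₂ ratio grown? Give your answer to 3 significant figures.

3.98

Overall factor = α^4 with α = √(4.03/2.02), i.e. (4.03/2.02)^(4/2).
= 1.99505^2 = 3.98.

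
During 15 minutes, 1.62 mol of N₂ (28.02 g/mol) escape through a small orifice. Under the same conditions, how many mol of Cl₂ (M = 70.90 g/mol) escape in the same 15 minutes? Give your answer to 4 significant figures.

1.018 mol

Since effusion rate ∝ 1/√M, rate_Cl₂/rate_N₂ = √(M_N₂/M_Cl₂) = √(28.02/70.90) = √0.3952 = 0.6287.
So the amount for Cl₂ is 1.62 × 0.6287 = 1.018 mol.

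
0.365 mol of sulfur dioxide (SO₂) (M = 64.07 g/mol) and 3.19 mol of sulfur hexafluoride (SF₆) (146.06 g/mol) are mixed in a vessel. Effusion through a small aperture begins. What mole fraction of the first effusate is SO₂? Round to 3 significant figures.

0.147

The effusion rate of species i is ∝ p_i/√M_i ∝ n_i/√M_i.
So x_SO₂ in the escaping gas = (n_SO₂/√M_SO₂) / Σ(n_i/√M_i)
= (0.365/√64.07) / (0.365/√64.07 + 3.19/√146.06) = 0.04560/(0.04560 + 0.2640) = 0.147.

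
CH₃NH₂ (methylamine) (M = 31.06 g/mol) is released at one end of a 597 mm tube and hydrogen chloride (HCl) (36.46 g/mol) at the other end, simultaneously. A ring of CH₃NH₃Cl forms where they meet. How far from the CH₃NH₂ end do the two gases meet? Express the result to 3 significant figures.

Distances travelled in equal time are proportional to diffusion rates, so d_CH₃NH₂/d_HCl = √(M_HCl/M_CH₃NH₂) = √(36.46/31.06) = 1.083.
With d_CH₃NH₂ + d_HCl = 597 mm, d_HCl = 597/(1 + 1.083) = 286.5 mm.
d_CH₃NH₂ = 597 − 286.5 = 310 mm.

310 mm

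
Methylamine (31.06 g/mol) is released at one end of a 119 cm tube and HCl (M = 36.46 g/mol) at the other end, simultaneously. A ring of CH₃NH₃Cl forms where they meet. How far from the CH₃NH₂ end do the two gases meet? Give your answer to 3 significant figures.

61.9 cm

In equal time, each gas travels a distance ∝ its rate ∝ 1/√M, so d_CH₃NH₂/d_HCl = √(M_HCl/M_CH₃NH₂) = √(36.46/31.06) = 1.083.
With d_CH₃NH₂ + d_HCl = 119 cm, d_HCl = 119/(1 + 1.083) = 57.12 cm.
d_CH₃NH₂ = 119 − 57.12 = 61.9 cm.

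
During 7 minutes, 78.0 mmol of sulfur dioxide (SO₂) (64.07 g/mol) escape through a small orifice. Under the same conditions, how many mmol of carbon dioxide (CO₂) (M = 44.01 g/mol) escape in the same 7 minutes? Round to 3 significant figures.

Since effusion rate ∝ 1/√M, rate_CO₂/rate_SO₂ = √(M_SO₂/M_CO₂) = √(64.07/44.01) = √1.456 = 1.207.
So the amount for CO₂ is 78.0 × 1.207 = 94.1 mmol.

94.1 mmol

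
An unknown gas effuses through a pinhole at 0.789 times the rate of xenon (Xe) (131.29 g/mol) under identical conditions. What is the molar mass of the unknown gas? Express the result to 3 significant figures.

211 g/mol

From Graham's law, rate_X/rate_Xe = √(M_Xe/M_X).
0.789 = √(131.29/M_X)
M_X = 131.29 / 0.789² = 131.29 / 0.6225 = 211 g/mol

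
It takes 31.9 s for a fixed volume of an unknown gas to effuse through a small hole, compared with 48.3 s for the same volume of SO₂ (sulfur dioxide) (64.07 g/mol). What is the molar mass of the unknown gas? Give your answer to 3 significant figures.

By Graham's law, t_X/t_SO₂ = √(M_X/M_SO₂).
31.9/48.3 = 0.6605 = √(M_X/64.07)
M_X = 64.07 × 0.6605² = 64.07 × 0.4362 = 27.9 g/mol

27.9 g/mol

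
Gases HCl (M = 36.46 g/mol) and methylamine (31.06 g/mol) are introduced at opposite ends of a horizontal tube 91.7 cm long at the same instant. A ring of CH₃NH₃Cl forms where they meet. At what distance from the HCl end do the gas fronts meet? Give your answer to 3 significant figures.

44.0 cm

In equal time, each gas travels a distance ∝ its rate ∝ 1/√M, so d_HCl/d_CH₃NH₂ = √(M_CH₃NH₂/M_HCl) = √(31.06/36.46) = 0.9230.
With d_HCl + d_CH₃NH₂ = 91.7 cm, d_CH₃NH₂ = 91.7/(1 + 0.9230) = 47.69 cm.
d_HCl = 91.7 − 47.69 = 44.0 cm.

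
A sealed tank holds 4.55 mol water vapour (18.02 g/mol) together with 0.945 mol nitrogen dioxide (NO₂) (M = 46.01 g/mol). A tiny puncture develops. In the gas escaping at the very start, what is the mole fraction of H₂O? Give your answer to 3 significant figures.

0.885

Each component's effusion rate ∝ (its partial pressure)·(1/√M) ∝ n_i/√M_i.
Mole fraction of H₂O in the effusate = (n_H₂O/√M_H₂O) / (n_H₂O/√M_H₂O + n_NO₂/√M_NO₂)
= (4.55/√18.02) / (4.55/√18.02 + 0.945/√46.01) = 1.072/(1.072 + 0.1393) = 0.885.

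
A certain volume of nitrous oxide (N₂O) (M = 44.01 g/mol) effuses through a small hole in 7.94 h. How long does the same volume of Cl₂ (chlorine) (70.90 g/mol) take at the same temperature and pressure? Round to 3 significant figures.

Graham's law gives t_Cl₂/t_N₂O = √(M_Cl₂/M_N₂O) = √(70.90/44.01) = √1.611 = 1.269.
So the time for Cl₂ is 7.94 × 1.269 = 10.1 h.

10.1 h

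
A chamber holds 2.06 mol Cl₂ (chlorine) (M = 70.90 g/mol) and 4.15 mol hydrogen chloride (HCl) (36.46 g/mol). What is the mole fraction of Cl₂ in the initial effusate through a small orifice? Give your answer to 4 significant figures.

0.2625

Rate_i ∝ x_i/√M_i (Graham's law weighted by mole fraction), so the effusate composition follows n_i/√M_i.
x_Cl₂(eff) = (n_Cl₂/√M_Cl₂) / (n_Cl₂/√M_Cl₂ + n_HCl/√M_HCl)
= (2.06/√70.90) / (2.06/√70.90 + 4.15/√36.46) = 0.2446/(0.2446 + 0.6873) = 0.2625.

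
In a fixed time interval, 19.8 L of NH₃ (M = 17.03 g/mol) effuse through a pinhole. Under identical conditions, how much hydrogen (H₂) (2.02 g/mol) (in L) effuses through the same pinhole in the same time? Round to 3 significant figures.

57.5 L

Since effusion rate ∝ 1/√M, rate_H₂/rate_NH₃ = √(M_NH₃/M_H₂) = √(17.03/2.02) = √8.431 = 2.904.
So the volume for H₂ is 19.8 × 2.904 = 57.5 L.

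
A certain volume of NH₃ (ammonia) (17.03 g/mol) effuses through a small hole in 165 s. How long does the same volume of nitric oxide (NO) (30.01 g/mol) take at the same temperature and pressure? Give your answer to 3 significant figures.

219 s

Using Graham's law: t_NO/t_NH₃ = √(M_NO/M_NH₃) = √(30.01/17.03) = √1.762 = 1.327.
So the time for NO is 165 × 1.327 = 219 s.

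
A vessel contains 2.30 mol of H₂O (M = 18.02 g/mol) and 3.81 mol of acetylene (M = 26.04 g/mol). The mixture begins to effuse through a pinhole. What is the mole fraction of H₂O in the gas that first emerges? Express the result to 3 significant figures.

0.421

Rate_i ∝ x_i/√M_i (Graham's law weighted by mole fraction), so the effusate composition follows n_i/√M_i.
x_H₂O(eff) = (n_H₂O/√M_H₂O) / (n_H₂O/√M_H₂O + n_C₂H₂/√M_C₂H₂)
= (2.30/√18.02) / (2.30/√18.02 + 3.81/√26.04) = 0.5418/(0.5418 + 0.7466) = 0.421.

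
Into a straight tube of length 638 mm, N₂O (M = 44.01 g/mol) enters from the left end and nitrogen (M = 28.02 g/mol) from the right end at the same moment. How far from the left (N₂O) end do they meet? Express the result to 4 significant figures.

283.1 mm

The fronts meet when d_N₂O + d_N₂ = L with d_N₂O/d_N₂ = √(M_N₂/M_N₂O) (Graham's law). Here √(M_N₂/M_N₂O) = √(28.02/44.01) = 0.7979.
With d_N₂O + d_N₂ = 638 mm, d_N₂ = 638/(1 + 0.7979) = 354.9 mm.
d_N₂O = 638 − 354.9 = 283.1 mm.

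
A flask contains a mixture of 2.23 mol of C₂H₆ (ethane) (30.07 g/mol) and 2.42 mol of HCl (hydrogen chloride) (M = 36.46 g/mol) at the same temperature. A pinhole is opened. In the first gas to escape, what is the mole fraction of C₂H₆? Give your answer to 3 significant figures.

0.504

The effusion rate of species i is ∝ p_i/√M_i ∝ n_i/√M_i.
Mole fraction of C₂H₆ in the effusate = (n_C₂H₆/√M_C₂H₆) / (n_C₂H₆/√M_C₂H₆ + n_HCl/√M_HCl)
= (2.23/√30.07) / (2.23/√30.07 + 2.42/√36.46) = 0.4067/(0.4067 + 0.4008) = 0.504.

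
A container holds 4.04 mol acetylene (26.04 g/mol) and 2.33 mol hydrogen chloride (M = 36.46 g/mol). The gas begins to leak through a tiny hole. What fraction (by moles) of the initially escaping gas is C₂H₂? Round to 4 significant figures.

0.6723

The effusion rate of species i is ∝ p_i/√M_i ∝ n_i/√M_i.
Mole fraction of C₂H₂ in the effusate = (n_C₂H₂/√M_C₂H₂) / (n_C₂H₂/√M_C₂H₂ + n_HCl/√M_HCl)
= (4.04/√26.04) / (4.04/√26.04 + 2.33/√36.46) = 0.7917/(0.7917 + 0.3859) = 0.6723.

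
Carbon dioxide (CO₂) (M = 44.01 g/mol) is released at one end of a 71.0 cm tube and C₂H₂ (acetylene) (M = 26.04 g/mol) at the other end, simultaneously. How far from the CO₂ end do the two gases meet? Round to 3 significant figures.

In equal time, each gas travels a distance ∝ its rate ∝ 1/√M, so d_CO₂/d_C₂H₂ = √(M_C₂H₂/M_CO₂) = √(26.04/44.01) = 0.7692.
With d_CO₂ + d_C₂H₂ = 71.0 cm, d_C₂H₂ = 71.0/(1 + 0.7692) = 40.13 cm.
d_CO₂ = 71.0 − 40.13 = 30.9 cm.

30.9 cm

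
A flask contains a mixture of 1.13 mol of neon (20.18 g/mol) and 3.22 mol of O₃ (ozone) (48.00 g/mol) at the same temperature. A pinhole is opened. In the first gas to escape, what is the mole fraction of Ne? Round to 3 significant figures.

Rate_i ∝ x_i/√M_i (Graham's law weighted by mole fraction), so the effusate composition follows n_i/√M_i.
Mole fraction of Ne in the effusate = (n_Ne/√M_Ne) / (n_Ne/√M_Ne + n_O₃/√M_O₃)
= (1.13/√20.18) / (1.13/√20.18 + 3.22/√48.00) = 0.2515/(0.2515 + 0.4648) = 0.351.

0.351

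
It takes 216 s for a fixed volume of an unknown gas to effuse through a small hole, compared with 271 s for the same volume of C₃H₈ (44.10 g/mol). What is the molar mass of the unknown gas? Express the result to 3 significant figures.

28.0 g/mol

Graham's law gives t_X/t_C₃H₈ = √(M_X/M_C₃H₈).
216/271 = 0.7970 = √(M_X/44.10)
M_X = 44.10 × 0.7970² = 44.10 × 0.6353 = 28.0 g/mol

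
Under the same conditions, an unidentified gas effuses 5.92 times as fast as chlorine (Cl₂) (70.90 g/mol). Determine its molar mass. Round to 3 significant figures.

2.02 g/mol

From Graham's law, rate_X/rate_Cl₂ = √(M_Cl₂/M_X).
5.92 = √(70.90/M_X)
M_X = 70.90 / 5.92² = 70.90 / 35.05 = 2.02 g/mol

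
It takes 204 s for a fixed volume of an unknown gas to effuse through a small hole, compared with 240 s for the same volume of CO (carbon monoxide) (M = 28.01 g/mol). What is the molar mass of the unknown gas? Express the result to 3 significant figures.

Using Graham's law: t_X/t_CO = √(M_X/M_CO).
204/240 = 0.8500 = √(M_X/28.01)
M_X = 28.01 × 0.8500² = 28.01 × 0.7225 = 20.2 g/mol

20.2 g/mol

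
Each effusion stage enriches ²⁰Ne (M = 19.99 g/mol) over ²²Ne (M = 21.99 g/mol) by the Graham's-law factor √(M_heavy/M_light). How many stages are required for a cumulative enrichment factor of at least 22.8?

66

Per stage α = (21.99/19.99)^(1/2) = 1.10005^0.5, giving ln α = 0.04768.
Need α^N ≥ 22.8 ⇒ N ≥ ln(22.8) / ln α = 3.127 / 0.04768 = 65.58.
So at least 66 stages are needed.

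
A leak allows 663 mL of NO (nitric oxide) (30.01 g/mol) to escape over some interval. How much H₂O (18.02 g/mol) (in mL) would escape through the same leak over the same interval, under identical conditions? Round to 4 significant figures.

855.6 mL

By Graham's law, rate_H₂O/rate_NO = √(M_NO/M_H₂O) = √(30.01/18.02) = √1.665 = 1.290.
So the volume for H₂O is 663 × 1.290 = 855.6 mL.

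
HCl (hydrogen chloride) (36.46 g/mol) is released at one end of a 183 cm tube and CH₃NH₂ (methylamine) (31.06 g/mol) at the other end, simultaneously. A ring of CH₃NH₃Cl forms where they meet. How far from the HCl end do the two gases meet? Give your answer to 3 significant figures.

87.8 cm

Distances travelled in equal time are proportional to diffusion rates, so d_HCl/d_CH₃NH₂ = √(M_CH₃NH₂/M_HCl) = √(31.06/36.46) = 0.9230.
With d_HCl + d_CH₃NH₂ = 183 cm, d_CH₃NH₂ = 183/(1 + 0.9230) = 95.16 cm.
d_HCl = 183 − 95.16 = 87.8 cm.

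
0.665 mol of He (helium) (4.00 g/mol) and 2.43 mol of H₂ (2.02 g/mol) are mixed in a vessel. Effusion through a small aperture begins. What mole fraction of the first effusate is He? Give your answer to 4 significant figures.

Rate_i ∝ x_i/√M_i (Graham's law weighted by mole fraction), so the effusate composition follows n_i/√M_i.
So x_He in the escaping gas = (n_He/√M_He) / Σ(n_i/√M_i)
= (0.665/√4.00) / (0.665/√4.00 + 2.43/√2.02) = 0.3325/(0.3325 + 1.710) = 0.1628.

0.1628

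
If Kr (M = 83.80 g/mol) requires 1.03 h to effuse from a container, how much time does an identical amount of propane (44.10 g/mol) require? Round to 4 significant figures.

0.7472 h

From Graham's law, t_C₃H₈/t_Kr = √(M_C₃H₈/M_Kr) = √(44.10/83.80) = √0.5263 = 0.7254.
So the time for C₃H₈ is 1.03 × 0.7254 = 0.7472 h.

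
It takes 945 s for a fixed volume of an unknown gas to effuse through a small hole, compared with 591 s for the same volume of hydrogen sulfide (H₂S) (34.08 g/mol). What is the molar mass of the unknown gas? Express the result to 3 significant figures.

87.1 g/mol

Graham's law gives t_X/t_H₂S = √(M_X/M_H₂S).
945/591 = 1.599 = √(M_X/34.08)
M_X = 34.08 × 1.599² = 34.08 × 2.557 = 87.1 g/mol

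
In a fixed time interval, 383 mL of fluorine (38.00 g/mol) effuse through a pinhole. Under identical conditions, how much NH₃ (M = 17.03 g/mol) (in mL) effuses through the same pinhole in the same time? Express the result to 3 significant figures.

From Graham's law, rate_NH₃/rate_F₂ = √(M_F₂/M_NH₃) = √(38.00/17.03) = √2.231 = 1.494.
So the volume for NH₃ is 383 × 1.494 = 572 mL.

572 mL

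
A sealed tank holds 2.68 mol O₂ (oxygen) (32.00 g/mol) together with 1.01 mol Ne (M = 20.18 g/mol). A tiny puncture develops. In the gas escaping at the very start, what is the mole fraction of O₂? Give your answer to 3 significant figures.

Each component's effusion rate ∝ (its partial pressure)·(1/√M) ∝ n_i/√M_i.
So x_O₂ in the escaping gas = (n_O₂/√M_O₂) / Σ(n_i/√M_i)
= (2.68/√32.00) / (2.68/√32.00 + 1.01/√20.18) = 0.4738/(0.4738 + 0.2248) = 0.678.

0.678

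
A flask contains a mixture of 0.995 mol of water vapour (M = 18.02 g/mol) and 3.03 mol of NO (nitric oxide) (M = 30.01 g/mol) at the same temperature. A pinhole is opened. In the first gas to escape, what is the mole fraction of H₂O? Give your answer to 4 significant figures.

0.2976

The effusion rate of species i is ∝ p_i/√M_i ∝ n_i/√M_i.
Mole fraction of H₂O in the effusate = (n_H₂O/√M_H₂O) / (n_H₂O/√M_H₂O + n_NO/√M_NO)
= (0.995/√18.02) / (0.995/√18.02 + 3.03/√30.01) = 0.2344/(0.2344 + 0.5531) = 0.2976.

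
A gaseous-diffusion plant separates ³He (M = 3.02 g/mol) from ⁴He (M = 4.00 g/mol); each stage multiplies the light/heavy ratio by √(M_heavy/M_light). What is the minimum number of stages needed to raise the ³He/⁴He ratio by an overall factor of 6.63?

Single-stage factor α = √(4.00/3.02), so ln α = ½ ln(1.32450) = 0.1405.
Need α^N ≥ 6.63 ⇒ N ≥ ln(6.63) / ln α = 1.892 / 0.1405 = 13.46.
So at least 14 stages are needed.

14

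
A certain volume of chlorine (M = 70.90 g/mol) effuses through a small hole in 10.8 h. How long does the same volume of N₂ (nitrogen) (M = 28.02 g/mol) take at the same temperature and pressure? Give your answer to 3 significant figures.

Using Graham's law: t_N₂/t_Cl₂ = √(M_N₂/M_Cl₂) = √(28.02/70.90) = √0.3952 = 0.6287.
So the time for N₂ is 10.8 × 0.6287 = 6.79 h.

6.79 h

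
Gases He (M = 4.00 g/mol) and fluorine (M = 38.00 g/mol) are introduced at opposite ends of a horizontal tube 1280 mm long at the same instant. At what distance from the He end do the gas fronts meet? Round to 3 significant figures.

In equal time, each gas travels a distance ∝ its rate ∝ 1/√M, so d_He/d_F₂ = √(M_F₂/M_He) = √(38.00/4.00) = 3.082.
With d_He + d_F₂ = 1280 mm, d_F₂ = 1280/(1 + 3.082) = 313.6 mm.
d_He = 1280 − 313.6 = 966 mm.

966 mm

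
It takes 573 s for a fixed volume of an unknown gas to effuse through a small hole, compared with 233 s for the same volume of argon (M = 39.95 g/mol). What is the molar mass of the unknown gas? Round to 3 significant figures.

242 g/mol

Since effusion rate ∝ 1/√M, t_X/t_Ar = √(M_X/M_Ar).
573/233 = 2.459 = √(M_X/39.95)
M_X = 39.95 × 2.459² = 39.95 × 6.048 = 242 g/mol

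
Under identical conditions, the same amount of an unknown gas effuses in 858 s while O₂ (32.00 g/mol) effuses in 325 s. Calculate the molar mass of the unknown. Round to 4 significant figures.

223.0 g/mol

Since effusion rate ∝ 1/√M, t_X/t_O₂ = √(M_X/M_O₂).
858/325 = 2.640 = √(M_X/32.00)
M_X = 32.00 × 2.640² = 32.00 × 6.970 = 223.0 g/mol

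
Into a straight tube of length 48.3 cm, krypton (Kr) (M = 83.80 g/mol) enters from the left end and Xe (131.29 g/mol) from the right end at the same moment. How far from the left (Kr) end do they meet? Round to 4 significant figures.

Distances travelled in equal time are proportional to diffusion rates, so d_Kr/d_Xe = √(M_Xe/M_Kr) = √(131.29/83.80) = 1.252.
With d_Kr + d_Xe = 48.3 cm, d_Xe = 48.3/(1 + 1.252) = 21.45 cm.
d_Kr = 48.3 − 21.45 = 26.85 cm.

26.85 cm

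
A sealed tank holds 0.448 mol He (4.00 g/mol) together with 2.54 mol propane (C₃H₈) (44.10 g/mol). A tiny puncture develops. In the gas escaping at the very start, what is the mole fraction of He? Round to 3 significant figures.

Rate_i ∝ x_i/√M_i (Graham's law weighted by mole fraction), so the effusate composition follows n_i/√M_i.
So x_He in the escaping gas = (n_He/√M_He) / Σ(n_i/√M_i)
= (0.448/√4.00) / (0.448/√4.00 + 2.54/√44.10) = 0.2240/(0.2240 + 0.3825) = 0.369.

0.369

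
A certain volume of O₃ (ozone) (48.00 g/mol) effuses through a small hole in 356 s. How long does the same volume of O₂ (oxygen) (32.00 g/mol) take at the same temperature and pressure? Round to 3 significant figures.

Using Graham's law: t_O₂/t_O₃ = √(M_O₂/M_O₃) = √(32.00/48.00) = √0.6667 = 0.8165.
So the time for O₂ is 356 × 0.8165 = 291 s.

291 s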